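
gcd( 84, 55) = 1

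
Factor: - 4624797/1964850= - 2^( - 1)*  5^( - 2)*31^1*223^2*13099^( - 1 ) = - 1541599/654950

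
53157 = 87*611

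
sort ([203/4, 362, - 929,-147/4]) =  [ - 929,  -  147/4,203/4, 362]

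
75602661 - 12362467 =63240194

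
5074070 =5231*970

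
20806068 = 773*26916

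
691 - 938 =-247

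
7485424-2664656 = 4820768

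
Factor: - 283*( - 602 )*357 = 2^1*3^1*7^2*17^1 *43^1*283^1  =  60820662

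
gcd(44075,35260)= 8815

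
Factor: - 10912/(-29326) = 16/43=2^4 * 43^(-1)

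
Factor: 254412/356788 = 333/467  =  3^2*37^1* 467^( - 1)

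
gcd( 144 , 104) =8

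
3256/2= 1628 =1628.00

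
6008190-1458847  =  4549343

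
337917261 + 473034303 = 810951564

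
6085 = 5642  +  443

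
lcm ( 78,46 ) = 1794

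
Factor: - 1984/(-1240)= 2^3*5^( - 1)=8/5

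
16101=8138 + 7963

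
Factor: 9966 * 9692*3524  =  2^5*3^1*11^1*151^1*881^1 * 2423^1 = 340384823328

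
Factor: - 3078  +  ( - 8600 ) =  - 11678 = - 2^1*5839^1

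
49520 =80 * 619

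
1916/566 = 958/283  =  3.39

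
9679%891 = 769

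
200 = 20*10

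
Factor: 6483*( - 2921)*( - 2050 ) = 38820528150 = 2^1*3^1*5^2*23^1*41^1*127^1 * 2161^1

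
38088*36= 1371168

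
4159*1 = 4159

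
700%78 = 76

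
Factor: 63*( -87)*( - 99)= 3^5 * 7^1*11^1*29^1  =  542619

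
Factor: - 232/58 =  - 2^2=- 4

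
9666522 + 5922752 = 15589274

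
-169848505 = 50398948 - 220247453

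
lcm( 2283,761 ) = 2283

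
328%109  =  1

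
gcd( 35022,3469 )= 1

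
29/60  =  29/60 = 0.48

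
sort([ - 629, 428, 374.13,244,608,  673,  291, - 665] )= [ - 665, - 629 , 244,291,374.13,428, 608,673] 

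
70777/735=96 + 31/105 = 96.30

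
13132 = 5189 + 7943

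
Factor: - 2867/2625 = - 3^( - 1 )*5^( - 3)*7^(-1) * 47^1*61^1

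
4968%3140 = 1828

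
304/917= 304/917 = 0.33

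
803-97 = 706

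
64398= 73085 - 8687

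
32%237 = 32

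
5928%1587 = 1167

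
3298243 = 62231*53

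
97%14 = 13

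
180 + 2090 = 2270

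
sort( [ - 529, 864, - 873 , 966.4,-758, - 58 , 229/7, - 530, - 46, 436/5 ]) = [-873, - 758,- 530 ,  -  529,  -  58, - 46,229/7, 436/5,  864,  966.4]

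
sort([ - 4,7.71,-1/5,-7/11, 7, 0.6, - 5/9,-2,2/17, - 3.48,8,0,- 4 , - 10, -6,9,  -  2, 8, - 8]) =[ - 10, - 8,  -  6 , - 4, - 4,- 3.48,-2,-2, - 7/11,-5/9, - 1/5,0,2/17,  0.6, 7,7.71,  8, 8,9]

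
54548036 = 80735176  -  26187140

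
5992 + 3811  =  9803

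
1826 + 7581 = 9407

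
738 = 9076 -8338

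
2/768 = 1/384 = 0.00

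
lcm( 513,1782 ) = 33858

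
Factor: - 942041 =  - 942041^1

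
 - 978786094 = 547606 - 979333700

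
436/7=62 + 2/7 = 62.29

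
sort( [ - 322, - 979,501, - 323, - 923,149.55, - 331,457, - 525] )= [ -979  , - 923, - 525, - 331,-323, - 322, 149.55,457, 501 ] 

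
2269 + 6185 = 8454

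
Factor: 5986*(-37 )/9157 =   -  221482/9157 = - 2^1*37^1*41^1*73^1*9157^(  -  1)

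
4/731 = 4/731 = 0.01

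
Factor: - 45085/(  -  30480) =71/48 = 2^(  -  4)*3^( - 1)*71^1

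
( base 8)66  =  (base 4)312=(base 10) 54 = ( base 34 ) 1K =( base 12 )46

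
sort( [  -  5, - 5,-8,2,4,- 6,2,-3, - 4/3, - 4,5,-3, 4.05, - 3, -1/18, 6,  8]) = [  -  8, - 6, - 5, - 5,  -  4,-3, - 3, - 3, - 4/3,  -  1/18, 2,2, 4, 4.05, 5,  6, 8 ]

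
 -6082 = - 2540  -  3542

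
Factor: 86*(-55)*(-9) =42570 = 2^1  *  3^2* 5^1 * 11^1*43^1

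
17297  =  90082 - 72785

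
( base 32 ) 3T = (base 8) 175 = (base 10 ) 125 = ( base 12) a5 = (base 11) 104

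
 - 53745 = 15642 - 69387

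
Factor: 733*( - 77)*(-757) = 7^1* 11^1 *733^1 * 757^1 = 42725837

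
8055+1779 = 9834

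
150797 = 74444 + 76353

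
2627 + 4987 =7614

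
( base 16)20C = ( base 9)642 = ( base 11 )437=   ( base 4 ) 20030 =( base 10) 524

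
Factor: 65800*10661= 2^3*5^2*7^2*47^1*1523^1 = 701493800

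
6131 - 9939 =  -3808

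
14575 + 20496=35071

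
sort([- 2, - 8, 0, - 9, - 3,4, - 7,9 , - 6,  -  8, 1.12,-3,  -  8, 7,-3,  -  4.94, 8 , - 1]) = [-9, - 8, - 8, - 8, - 7, - 6,  -  4.94, - 3, - 3, - 3,  -  2, - 1,0, 1.12, 4, 7,  8,  9] 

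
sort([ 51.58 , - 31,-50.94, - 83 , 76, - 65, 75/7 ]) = [ - 83,-65, - 50.94 , - 31,75/7,  51.58, 76 ] 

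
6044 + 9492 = 15536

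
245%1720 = 245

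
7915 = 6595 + 1320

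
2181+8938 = 11119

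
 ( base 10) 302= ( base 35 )8m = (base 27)B5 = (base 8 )456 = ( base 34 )8U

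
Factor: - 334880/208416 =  - 805/501 = - 3^(-1)*5^1*7^1*23^1*167^( - 1 ) 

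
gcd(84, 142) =2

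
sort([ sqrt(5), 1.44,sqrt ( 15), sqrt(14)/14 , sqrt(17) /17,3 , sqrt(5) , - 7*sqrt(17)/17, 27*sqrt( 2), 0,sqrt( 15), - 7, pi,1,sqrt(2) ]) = [ - 7,-7*sqrt(17) /17, 0,sqrt( 17)/17, sqrt(14) /14,1,sqrt(2),  1.44, sqrt(5),  sqrt(5), 3, pi , sqrt(15 ), sqrt( 15 ), 27 * sqrt( 2)] 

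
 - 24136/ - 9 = 24136/9= 2681.78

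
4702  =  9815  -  5113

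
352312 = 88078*4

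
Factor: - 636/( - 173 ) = 2^2*3^1*53^1*173^(-1 ) 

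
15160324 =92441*164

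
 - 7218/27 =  - 268 + 2/3 = - 267.33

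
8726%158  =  36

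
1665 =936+729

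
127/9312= 127/9312= 0.01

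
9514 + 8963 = 18477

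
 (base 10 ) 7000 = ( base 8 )15530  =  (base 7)26260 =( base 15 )211a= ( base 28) 8q0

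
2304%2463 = 2304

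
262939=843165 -580226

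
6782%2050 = 632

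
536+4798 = 5334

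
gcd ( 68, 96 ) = 4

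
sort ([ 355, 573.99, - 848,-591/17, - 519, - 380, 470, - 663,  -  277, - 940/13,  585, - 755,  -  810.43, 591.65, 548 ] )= [ - 848, - 810.43,- 755, - 663,  -  519, - 380, - 277, - 940/13, - 591/17,  355, 470, 548,573.99,585, 591.65 ] 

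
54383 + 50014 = 104397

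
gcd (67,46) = 1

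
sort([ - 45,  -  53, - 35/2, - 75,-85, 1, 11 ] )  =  [ -85, - 75, - 53, - 45,  -  35/2,1,11] 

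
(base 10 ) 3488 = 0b110110100000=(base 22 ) 74c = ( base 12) 2028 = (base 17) c13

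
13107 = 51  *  257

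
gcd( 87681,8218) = 1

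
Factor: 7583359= 7^1*1083337^1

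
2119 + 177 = 2296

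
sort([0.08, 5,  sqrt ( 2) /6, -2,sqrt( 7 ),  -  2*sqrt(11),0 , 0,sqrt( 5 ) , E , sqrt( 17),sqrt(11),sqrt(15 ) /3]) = [ - 2*sqrt (11),- 2,0,0,0.08,sqrt( 2)/6, sqrt( 15 ) /3 , sqrt(5), sqrt(7),E,sqrt(11) , sqrt(17) , 5]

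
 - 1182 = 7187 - 8369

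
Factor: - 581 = -7^1*83^1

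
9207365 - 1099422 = 8107943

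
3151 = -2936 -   -  6087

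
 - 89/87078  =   - 1+ 86989/87078 = - 0.00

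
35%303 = 35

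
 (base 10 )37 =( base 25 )1C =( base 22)1F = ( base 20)1H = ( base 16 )25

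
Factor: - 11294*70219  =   - 2^1*23^1*43^1*71^1*5647^1 = - 793053386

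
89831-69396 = 20435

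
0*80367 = 0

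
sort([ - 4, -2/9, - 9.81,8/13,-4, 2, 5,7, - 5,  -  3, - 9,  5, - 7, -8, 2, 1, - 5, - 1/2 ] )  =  [ - 9.81, -9, - 8, - 7,-5, - 5, - 4, -4,-3,-1/2,-2/9,8/13,1, 2,  2, 5,5,7 ] 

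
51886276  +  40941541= 92827817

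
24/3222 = 4/537 = 0.01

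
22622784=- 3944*(  -  5736 ) 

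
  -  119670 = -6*19945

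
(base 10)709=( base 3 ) 222021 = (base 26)117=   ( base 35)K9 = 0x2C5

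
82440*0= 0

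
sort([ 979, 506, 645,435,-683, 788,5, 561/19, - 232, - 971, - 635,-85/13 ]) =[ - 971,-683, - 635,  -  232, - 85/13, 5, 561/19, 435, 506,645,788, 979]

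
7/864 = 7/864 = 0.01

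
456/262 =228/131 = 1.74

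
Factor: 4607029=7^2*167^1*563^1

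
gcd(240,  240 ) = 240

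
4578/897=5+31/299 = 5.10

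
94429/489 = 193 + 52/489 = 193.11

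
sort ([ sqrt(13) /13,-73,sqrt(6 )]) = [ - 73,sqrt( 13 )/13, sqrt(6) ]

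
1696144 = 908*1868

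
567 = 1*567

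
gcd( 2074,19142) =34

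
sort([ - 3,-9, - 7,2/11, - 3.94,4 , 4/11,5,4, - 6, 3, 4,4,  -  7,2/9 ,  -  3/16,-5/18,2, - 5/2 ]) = [-9,-7, - 7, - 6  , - 3.94, - 3, - 5/2, - 5/18 , - 3/16, 2/11, 2/9, 4/11  ,  2, 3,  4,4,4,  4,5]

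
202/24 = 101/12 = 8.42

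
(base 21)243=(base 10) 969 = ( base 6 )4253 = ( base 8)1711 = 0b1111001001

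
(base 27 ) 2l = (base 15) 50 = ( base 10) 75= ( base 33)29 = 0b1001011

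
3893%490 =463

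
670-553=117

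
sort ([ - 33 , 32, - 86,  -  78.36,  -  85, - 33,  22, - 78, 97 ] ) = [-86,  -  85,  -  78.36,-78,  -  33, - 33,22,32,97] 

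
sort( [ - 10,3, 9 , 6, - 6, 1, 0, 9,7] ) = [ - 10,  -  6, 0, 1, 3, 6, 7,  9,9]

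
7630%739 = 240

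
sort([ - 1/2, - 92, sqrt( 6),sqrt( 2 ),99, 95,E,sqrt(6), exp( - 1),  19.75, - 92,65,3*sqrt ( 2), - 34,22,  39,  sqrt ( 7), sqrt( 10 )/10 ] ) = [ - 92, - 92, - 34,-1/2,sqrt( 10)/10, exp( - 1),  sqrt( 2),  sqrt ( 6 ),sqrt ( 6),sqrt (7), E,3*sqrt(2 ),19.75, 22, 39, 65,95, 99]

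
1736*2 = 3472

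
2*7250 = 14500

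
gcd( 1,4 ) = 1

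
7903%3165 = 1573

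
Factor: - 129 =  - 3^1 * 43^1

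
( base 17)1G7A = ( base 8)22702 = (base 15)2ce6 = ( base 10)9666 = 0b10010111000010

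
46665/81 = 576+ 1/9 = 576.11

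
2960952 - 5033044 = - 2072092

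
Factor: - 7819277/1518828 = - 2^(  -  2)*3^(  -  1 )*23^( - 1 )*2339^1 * 3343^1*5503^( - 1 )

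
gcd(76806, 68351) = 1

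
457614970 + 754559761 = 1212174731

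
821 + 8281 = 9102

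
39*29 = 1131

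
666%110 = 6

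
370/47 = 370/47 = 7.87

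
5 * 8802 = 44010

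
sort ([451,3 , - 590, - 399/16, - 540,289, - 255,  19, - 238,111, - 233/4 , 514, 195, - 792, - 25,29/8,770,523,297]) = [ - 792,  -  590, - 540,-255, - 238, - 233/4, - 25, - 399/16 , 3, 29/8,19, 111,195, 289 , 297, 451,514,523,770]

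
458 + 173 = 631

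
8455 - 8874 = -419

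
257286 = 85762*3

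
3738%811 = 494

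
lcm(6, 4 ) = 12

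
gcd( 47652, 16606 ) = 722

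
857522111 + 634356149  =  1491878260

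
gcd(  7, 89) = 1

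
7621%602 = 397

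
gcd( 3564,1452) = 132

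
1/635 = 1/635 = 0.00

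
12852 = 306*42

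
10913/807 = 10913/807 = 13.52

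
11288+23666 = 34954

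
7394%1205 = 164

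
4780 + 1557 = 6337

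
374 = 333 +41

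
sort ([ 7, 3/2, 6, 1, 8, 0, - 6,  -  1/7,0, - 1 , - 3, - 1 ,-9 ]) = [-9,  -  6,-3,-1,-1,-1/7,  0, 0,1,  3/2,6,7, 8]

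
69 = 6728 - 6659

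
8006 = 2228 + 5778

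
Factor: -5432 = -2^3*7^1*97^1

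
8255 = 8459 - 204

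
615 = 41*15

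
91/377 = 7/29 =0.24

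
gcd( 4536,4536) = 4536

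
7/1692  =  7/1692 = 0.00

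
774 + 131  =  905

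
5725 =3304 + 2421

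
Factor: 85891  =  13^1  *  6607^1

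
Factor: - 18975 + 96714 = 3^1*25913^1 =77739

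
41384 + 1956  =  43340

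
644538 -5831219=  - 5186681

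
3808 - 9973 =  - 6165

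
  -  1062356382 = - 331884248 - 730472134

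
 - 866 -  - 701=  - 165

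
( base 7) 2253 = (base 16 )336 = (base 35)nh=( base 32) PM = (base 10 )822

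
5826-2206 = 3620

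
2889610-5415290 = -2525680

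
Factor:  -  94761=-3^2*10529^1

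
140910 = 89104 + 51806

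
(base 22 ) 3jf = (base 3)2120211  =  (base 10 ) 1885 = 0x75d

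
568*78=44304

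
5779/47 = 122+45/47  =  122.96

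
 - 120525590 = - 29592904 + -90932686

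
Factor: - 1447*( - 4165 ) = 5^1*7^2*17^1*1447^1 = 6026755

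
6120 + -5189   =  931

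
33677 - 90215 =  - 56538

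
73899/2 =73899/2 = 36949.50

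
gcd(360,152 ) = 8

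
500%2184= 500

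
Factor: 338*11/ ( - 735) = - 2^1*3^( - 1)*5^( - 1 )*7^(-2)*11^1 * 13^2 = - 3718/735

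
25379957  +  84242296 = 109622253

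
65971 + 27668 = 93639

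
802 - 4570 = - 3768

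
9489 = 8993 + 496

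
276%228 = 48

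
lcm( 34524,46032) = 138096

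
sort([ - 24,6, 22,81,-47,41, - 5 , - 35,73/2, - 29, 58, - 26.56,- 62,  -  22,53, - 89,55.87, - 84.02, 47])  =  [  -  89, - 84.02,  -  62, - 47, - 35, - 29, - 26.56, - 24,  -  22 , - 5 , 6,22,73/2,41,47, 53, 55.87,58,81] 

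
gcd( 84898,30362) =34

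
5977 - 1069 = 4908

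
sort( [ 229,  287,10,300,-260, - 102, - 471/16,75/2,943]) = [-260 , -102,  -  471/16,10, 75/2,229,287,300,943]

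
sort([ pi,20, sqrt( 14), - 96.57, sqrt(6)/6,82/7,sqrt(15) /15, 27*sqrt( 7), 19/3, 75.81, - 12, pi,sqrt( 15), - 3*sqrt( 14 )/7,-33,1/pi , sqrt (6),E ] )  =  [-96.57, - 33,  -  12, - 3*sqrt(14)/7,  sqrt(15) /15,1/pi,sqrt( 6)/6 , sqrt(6),E,  pi,  pi,  sqrt(14),sqrt(15) , 19/3 , 82/7, 20,  27 * sqrt( 7),75.81] 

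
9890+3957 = 13847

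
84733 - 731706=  - 646973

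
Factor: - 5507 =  - 5507^1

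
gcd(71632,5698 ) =814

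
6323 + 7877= 14200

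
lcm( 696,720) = 20880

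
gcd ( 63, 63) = 63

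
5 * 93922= 469610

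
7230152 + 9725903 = 16956055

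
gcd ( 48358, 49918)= 2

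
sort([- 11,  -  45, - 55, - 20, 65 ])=[  -  55, - 45, - 20 , - 11,65] 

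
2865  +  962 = 3827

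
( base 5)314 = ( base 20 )44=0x54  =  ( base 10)84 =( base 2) 1010100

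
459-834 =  - 375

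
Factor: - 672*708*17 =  - 8088192 = - 2^7*3^2*7^1* 17^1*59^1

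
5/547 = 5/547 = 0.01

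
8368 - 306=8062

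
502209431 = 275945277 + 226264154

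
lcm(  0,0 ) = 0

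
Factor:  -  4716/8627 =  - 2^2*3^2*131^1*8627^( - 1)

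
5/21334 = 5/21334 = 0.00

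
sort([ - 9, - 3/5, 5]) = [-9, - 3/5, 5 ]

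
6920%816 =392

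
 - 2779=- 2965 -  - 186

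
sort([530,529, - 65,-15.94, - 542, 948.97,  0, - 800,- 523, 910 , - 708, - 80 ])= [ - 800, - 708, - 542,  -  523, - 80, - 65,-15.94,0 , 529,530,910  ,  948.97]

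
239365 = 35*6839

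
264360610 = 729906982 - 465546372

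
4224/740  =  1056/185= 5.71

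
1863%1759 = 104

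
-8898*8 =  - 71184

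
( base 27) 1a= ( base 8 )45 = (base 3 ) 1101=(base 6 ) 101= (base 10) 37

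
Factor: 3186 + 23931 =3^2*23^1*131^1 = 27117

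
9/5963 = 9/5963 = 0.00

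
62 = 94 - 32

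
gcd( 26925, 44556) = 3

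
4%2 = 0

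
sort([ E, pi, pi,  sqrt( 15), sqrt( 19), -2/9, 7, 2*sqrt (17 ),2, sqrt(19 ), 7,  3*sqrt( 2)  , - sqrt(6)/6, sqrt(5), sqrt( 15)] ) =[ - sqrt(6) /6, - 2/9, 2, sqrt( 5),E,pi,pi, sqrt(15), sqrt(15),3 * sqrt(2),sqrt ( 19 ), sqrt( 19), 7,7,2*sqrt(17)]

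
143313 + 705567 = 848880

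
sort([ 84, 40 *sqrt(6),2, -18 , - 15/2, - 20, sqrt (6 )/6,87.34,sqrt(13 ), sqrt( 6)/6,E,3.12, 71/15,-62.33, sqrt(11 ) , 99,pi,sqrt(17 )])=[ - 62.33,  -  20,-18, - 15/2,sqrt( 6)/6,sqrt( 6) /6, 2 , E, 3.12, pi, sqrt(11),  sqrt( 13), sqrt( 17 ), 71/15,  84, 87.34 , 40 * sqrt ( 6),99]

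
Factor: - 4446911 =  - 7^1*17^1 * 37369^1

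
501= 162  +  339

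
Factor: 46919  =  46919^1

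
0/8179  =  0 = 0.00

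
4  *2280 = 9120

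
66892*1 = 66892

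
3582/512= 1791/256= 7.00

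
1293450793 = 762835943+530614850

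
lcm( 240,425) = 20400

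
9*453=4077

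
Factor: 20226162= 2^1 * 3^1*11^1 * 306457^1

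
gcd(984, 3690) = 246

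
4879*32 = 156128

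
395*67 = 26465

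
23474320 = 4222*5560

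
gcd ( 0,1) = 1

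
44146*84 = 3708264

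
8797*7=61579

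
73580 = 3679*20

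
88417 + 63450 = 151867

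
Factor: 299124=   2^2*3^2*7^1*1187^1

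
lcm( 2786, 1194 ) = 8358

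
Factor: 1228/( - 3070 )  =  - 2^1*5^( - 1) = -  2/5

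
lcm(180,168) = 2520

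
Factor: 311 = 311^1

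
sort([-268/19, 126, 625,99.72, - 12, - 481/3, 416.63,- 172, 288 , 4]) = [ - 172 , - 481/3,- 268/19, - 12,  4,99.72, 126, 288 , 416.63, 625 ] 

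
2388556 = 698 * 3422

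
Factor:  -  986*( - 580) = 2^3*5^1*17^1*29^2 = 571880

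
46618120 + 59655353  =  106273473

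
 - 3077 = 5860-8937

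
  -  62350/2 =-31175= - 31175.00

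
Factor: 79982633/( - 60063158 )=-2^(  -  1)*163^1 * 181^1*2711^1*30031579^(- 1 )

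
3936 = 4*984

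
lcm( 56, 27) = 1512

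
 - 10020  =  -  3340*3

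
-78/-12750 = 13/2125 =0.01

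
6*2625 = 15750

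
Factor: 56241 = 3^3*2083^1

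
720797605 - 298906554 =421891051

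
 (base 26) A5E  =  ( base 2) 1101011111000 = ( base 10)6904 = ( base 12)3BB4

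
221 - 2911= - 2690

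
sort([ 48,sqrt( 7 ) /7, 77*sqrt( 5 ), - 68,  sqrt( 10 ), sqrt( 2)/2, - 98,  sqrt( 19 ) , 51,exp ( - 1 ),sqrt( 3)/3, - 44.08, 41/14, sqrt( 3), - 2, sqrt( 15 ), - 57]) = [ - 98, - 68, - 57, - 44.08, - 2, exp( - 1),  sqrt( 7)/7,  sqrt (3 )/3,  sqrt( 2 )/2,  sqrt( 3),41/14,sqrt(10 ), sqrt (15), sqrt( 19), 48,51, 77*sqrt(5) ]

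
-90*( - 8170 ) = 735300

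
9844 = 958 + 8886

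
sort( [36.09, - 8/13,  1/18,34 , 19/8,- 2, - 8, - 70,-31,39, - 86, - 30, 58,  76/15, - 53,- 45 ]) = [ - 86, - 70,  -  53, - 45, - 31, - 30, - 8, - 2,- 8/13 , 1/18, 19/8,76/15, 34,  36.09 , 39, 58]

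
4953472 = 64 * 77398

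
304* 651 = 197904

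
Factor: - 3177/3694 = -2^( - 1 )*3^2*353^1*1847^ ( - 1) 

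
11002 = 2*5501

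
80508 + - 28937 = 51571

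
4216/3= 1405 + 1/3 =1405.33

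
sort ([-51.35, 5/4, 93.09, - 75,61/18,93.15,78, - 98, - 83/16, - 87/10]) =[ - 98,- 75 , - 51.35, - 87/10,-83/16, 5/4, 61/18,78,93.09,93.15 ] 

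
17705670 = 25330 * 699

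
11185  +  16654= 27839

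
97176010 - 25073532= 72102478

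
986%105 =41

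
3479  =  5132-1653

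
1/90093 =1/90093 = 0.00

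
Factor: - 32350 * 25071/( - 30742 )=3^1*5^2 * 19^( -1)*61^1*137^1*647^1*809^( - 1 )=   405523425/15371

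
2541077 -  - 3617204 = 6158281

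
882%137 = 60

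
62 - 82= - 20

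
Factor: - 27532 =  -  2^2*6883^1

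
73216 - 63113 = 10103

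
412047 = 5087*81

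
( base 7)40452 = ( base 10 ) 9837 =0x266d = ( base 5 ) 303322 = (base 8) 23155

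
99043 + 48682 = 147725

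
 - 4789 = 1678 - 6467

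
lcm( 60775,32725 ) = 425425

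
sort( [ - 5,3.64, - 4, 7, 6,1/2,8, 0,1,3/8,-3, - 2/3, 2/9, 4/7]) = [-5,-4, - 3, - 2/3,  0, 2/9, 3/8,1/2,4/7, 1, 3.64,6, 7,8 ] 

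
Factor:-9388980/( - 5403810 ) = 2^1*3^2*43^ ( - 1 )*59^( - 1)*71^( - 1)*17387^1=312966/180127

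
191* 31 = 5921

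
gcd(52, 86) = 2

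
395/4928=395/4928 = 0.08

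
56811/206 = 56811/206  =  275.78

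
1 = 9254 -9253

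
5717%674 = 325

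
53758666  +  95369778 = 149128444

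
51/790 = 51/790 = 0.06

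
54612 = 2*27306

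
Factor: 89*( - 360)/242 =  - 2^2*3^2*5^1 * 11^( - 2 ) *89^1 = - 16020/121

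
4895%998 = 903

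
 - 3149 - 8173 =-11322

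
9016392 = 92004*98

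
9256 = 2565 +6691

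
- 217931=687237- 905168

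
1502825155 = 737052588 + 765772567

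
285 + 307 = 592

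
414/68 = 207/34 = 6.09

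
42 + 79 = 121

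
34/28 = 17/14 = 1.21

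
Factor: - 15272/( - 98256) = 83/534 =2^(- 1)*3^( - 1 )*83^1*89^( - 1) 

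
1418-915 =503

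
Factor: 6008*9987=60001896  =  2^3*3^1*751^1*3329^1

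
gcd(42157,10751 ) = 1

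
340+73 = 413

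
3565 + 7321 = 10886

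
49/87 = 49/87 = 0.56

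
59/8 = 59/8 = 7.38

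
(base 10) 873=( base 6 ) 4013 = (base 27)159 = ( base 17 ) 306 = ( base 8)1551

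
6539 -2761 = 3778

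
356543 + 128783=485326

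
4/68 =1/17 =0.06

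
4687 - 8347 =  - 3660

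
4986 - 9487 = -4501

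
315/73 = 4 + 23/73=4.32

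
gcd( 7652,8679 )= 1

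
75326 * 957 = 72086982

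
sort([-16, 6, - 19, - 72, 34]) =[-72,-19, - 16, 6,  34] 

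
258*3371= 869718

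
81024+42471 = 123495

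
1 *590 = 590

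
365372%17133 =5579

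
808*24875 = 20099000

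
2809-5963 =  - 3154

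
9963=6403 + 3560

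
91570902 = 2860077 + 88710825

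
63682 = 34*1873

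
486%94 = 16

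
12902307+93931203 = 106833510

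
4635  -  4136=499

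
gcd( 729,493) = 1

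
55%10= 5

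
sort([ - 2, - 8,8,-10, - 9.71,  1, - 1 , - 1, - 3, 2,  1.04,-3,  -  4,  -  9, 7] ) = [ - 10 ,-9.71, - 9,-8,  -  4,  -  3, - 3, - 2, - 1, -1,1, 1.04,2,7 , 8]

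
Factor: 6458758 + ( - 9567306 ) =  - 2^2*777137^1 =-3108548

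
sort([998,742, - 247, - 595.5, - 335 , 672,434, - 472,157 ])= [ -595.5, -472, - 335, - 247,157,434 , 672 , 742,998 ]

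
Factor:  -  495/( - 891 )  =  3^( - 2)*5^1 = 5/9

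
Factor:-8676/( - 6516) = 181^( - 1)* 241^1=241/181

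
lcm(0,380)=0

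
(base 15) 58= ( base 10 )83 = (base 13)65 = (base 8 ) 123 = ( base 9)102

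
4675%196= 167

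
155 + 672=827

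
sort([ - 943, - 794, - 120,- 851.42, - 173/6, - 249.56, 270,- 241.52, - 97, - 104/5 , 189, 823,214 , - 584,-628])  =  [ - 943,  -  851.42, - 794, - 628, - 584, - 249.56, - 241.52, - 120, - 97, - 173/6, - 104/5, 189,214,270, 823 ]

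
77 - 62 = 15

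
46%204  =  46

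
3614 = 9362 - 5748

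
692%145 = 112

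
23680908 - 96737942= - 73057034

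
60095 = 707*85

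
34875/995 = 6975/199 = 35.05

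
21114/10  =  2111  +  2/5 =2111.40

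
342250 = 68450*5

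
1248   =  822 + 426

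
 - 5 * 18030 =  - 90150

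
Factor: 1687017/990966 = 2^( - 1)*29^1*19391^1*165161^( - 1) = 562339/330322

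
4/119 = 4/119=0.03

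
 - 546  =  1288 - 1834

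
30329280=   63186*480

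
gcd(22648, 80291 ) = 1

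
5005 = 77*65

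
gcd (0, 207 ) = 207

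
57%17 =6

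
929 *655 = 608495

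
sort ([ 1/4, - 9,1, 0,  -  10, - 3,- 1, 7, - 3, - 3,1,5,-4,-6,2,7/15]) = [-10,-9,-6,-4, - 3, - 3,  -  3,  -  1, 0, 1/4,7/15,1, 1,2,5,7]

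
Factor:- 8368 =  - 2^4 * 523^1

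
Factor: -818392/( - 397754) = 409196/198877=2^2*7^(- 1)*28411^(  -  1)*102299^1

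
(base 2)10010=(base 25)i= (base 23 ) I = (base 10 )18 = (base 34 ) i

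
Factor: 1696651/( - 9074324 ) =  - 2^( - 2)*7^( - 1 )*11^1*17^1*19^(  -  1)*37^(-1 )*43^1*211^1*461^( - 1)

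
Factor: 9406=2^1*4703^1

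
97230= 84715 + 12515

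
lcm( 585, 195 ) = 585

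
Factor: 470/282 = 3^(-1)*5^1  =  5/3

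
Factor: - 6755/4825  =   - 7/5 = - 5^( - 1)*7^1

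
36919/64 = 576  +  55/64 = 576.86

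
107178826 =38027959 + 69150867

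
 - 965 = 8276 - 9241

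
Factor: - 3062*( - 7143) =2^1 * 3^1 * 1531^1*2381^1 =21871866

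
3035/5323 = 3035/5323 = 0.57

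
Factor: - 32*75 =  - 2400 = - 2^5* 3^1*5^2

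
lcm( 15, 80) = 240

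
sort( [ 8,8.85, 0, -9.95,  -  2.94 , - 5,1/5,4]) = [-9.95 , - 5 , - 2.94 , 0,1/5 , 4 , 8, 8.85]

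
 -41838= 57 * ( - 734 ) 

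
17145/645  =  26+ 25/43 =26.58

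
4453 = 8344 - 3891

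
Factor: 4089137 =13^1 * 314549^1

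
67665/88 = 768 + 81/88 = 768.92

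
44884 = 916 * 49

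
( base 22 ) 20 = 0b101100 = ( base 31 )1D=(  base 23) 1l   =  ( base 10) 44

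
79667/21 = 3793 + 2/3 = 3793.67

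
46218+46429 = 92647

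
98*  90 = 8820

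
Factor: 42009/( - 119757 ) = -67/191 = -67^1*191^(  -  1) 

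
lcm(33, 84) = 924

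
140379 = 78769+61610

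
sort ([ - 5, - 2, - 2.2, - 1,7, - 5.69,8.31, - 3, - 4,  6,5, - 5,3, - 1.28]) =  [ -5.69, - 5,-5 , - 4, - 3, - 2.2,-2, - 1.28, - 1,3,5 , 6,7,8.31] 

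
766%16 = 14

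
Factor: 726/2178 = 1/3  =  3^(-1)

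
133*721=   95893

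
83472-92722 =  - 9250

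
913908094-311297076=602611018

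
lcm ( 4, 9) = 36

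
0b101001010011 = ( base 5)41033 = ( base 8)5123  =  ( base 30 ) 2S3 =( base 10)2643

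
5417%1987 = 1443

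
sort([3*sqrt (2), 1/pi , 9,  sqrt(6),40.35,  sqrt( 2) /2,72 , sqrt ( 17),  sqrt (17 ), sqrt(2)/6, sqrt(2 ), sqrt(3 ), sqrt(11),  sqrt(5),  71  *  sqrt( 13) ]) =[sqrt(2)/6,  1/pi , sqrt (2)/2,  sqrt(2),sqrt( 3 ),sqrt( 5),  sqrt(6),  sqrt(11),  sqrt( 17 ), sqrt(17) , 3 * sqrt(2 ),9, 40.35,72,71*sqrt(13)] 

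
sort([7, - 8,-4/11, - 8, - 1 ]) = [  -  8,- 8,  -  1,  -  4/11, 7 ] 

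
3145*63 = 198135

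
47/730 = 47/730 = 0.06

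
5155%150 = 55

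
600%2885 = 600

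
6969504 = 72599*96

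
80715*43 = 3470745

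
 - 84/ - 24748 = 21/6187 = 0.00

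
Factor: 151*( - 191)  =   - 151^1*191^1 =-28841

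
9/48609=1/5401  =  0.00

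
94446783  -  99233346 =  - 4786563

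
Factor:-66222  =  -2^1*3^2*13^1*283^1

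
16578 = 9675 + 6903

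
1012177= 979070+33107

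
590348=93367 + 496981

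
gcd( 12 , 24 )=12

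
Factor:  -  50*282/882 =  - 2350/147 = - 2^1*3^(-1)*5^2 * 7^ ( - 2)  *47^1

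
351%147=57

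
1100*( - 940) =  - 1034000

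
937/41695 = 937/41695=0.02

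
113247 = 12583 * 9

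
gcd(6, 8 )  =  2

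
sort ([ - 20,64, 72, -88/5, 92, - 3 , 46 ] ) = [ - 20,-88/5, - 3, 46, 64,72,92]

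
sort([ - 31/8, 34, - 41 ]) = [- 41, - 31/8,34 ]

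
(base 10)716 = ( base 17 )282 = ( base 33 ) ln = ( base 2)1011001100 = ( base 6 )3152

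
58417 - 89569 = - 31152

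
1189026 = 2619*454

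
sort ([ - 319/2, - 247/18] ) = [  -  319/2, -247/18]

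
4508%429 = 218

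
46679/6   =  46679/6 = 7779.83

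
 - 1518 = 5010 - 6528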